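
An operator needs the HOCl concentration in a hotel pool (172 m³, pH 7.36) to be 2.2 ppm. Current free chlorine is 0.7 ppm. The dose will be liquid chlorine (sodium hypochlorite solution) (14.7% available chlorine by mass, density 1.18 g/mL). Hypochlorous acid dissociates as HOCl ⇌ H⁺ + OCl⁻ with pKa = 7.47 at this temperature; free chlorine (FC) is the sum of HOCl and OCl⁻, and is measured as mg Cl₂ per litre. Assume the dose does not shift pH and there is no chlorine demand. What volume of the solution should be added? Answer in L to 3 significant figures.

Volume: 172 m³ = 172,000 L.
[OCl⁻]/[HOCl] = 10^(pH − pKa) = 10^(7.36 − 7.47) = 0.7762; fraction as HOCl = 1/(1 + 0.7762) = 0.563.
Free chlorine required for 2.2 ppm HOCl: 2.2 / 0.563 = 3.908 ppm.
FC to add: 3.908 − 0.7 = 3.208 mg/L as Cl₂.
Cl₂ equivalent: 3.208 mg/L × 172,000 L = 551.7 g.
Product at 14.7% available Cl: 551.7 / 0.147 = 3753 g.
Volume: 3753 g ÷ 1.18 g/mL = 3181 mL.

3.18 L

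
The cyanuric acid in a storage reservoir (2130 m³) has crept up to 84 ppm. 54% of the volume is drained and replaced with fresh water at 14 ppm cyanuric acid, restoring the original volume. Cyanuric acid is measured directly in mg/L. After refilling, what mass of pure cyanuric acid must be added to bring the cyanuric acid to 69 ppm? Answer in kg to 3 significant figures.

48.6 kg

Volume: 2130 m³ = 2,130,000 L.
After draining 54% and refilling: 84 × 0.46 + 14 × 0.54 = 46.2 ppm.
Deficit to target: 69 − 46.2 = 22.8 mg/L.
Mass: 22.8 mg/L × 2,130,000 L = 48,560 g cyanuric acid.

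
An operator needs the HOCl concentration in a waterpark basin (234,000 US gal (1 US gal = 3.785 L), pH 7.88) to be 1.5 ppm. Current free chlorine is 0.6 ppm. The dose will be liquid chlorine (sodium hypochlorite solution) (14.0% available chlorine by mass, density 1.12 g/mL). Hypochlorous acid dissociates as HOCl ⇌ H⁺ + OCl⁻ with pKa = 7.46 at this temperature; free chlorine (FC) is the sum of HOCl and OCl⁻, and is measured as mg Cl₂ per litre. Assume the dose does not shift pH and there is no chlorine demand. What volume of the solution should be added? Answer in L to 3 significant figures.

Volume: 234,000 US gal × 3.785 L/gal = 885,690 L.
[OCl⁻]/[HOCl] = 10^(pH − pKa) = 10^(7.88 − 7.46) = 2.63; fraction as HOCl = 1/(1 + 2.63) = 0.2755.
Free chlorine required for 1.5 ppm HOCl: 1.5 / 0.2755 = 5.445 ppm.
FC to add: 5.445 − 0.6 = 4.845 mg/L as Cl₂.
Cl₂ equivalent: 4.845 mg/L × 885,690 L = 4292 g.
Product at 14.0% available Cl: 4292 / 0.14 = 30,650 g.
Volume: 30,650 g ÷ 1.12 g/mL = 27,370 mL.

27.4 L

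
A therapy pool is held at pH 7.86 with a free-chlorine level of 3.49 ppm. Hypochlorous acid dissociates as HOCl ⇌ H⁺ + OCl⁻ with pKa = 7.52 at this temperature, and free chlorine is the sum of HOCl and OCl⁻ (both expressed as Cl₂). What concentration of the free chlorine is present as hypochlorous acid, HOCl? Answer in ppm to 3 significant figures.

1.09 ppm

[OCl⁻]/[HOCl] = 10^(pH − pKa) = 10^(7.86 − 7.52) = 10^0.34 = 2.188.
Fraction as HOCl = 1 / (1 + 2.188) = 0.3137.
HOCl = 0.3137 × 3.49 ppm = 1.095 ppm.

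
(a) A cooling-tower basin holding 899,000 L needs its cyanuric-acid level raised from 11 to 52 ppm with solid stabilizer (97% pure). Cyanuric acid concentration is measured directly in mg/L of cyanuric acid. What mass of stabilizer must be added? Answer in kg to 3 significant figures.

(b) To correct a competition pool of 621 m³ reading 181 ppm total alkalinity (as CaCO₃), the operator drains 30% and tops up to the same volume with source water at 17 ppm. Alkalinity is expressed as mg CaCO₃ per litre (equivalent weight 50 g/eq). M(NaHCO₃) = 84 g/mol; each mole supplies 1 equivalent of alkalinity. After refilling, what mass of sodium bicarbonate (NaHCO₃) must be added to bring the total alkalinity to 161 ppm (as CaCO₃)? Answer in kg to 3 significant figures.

(a) 38.0 kg; (b) 30.5 kg

(a) CYA to add: (52 − 11) = 41 mg/L × 899,000 L = 36,860 g cyanuric acid.
(a) At 97% purity: 36,860 / 0.97 = 38,000 g product.

(b) Volume: 621 m³ = 621,000 L.
(b) After draining 30% and refilling: 181 × 0.70 + 17 × 0.30 = 131.8 ppm.
(b) Deficit to target: 161 − 131.8 = 29.2 mg/L.
(b) As CaCO₃: 29.2 mg/L × 621,000 L = 18,130 g; ÷ 50 g/eq ÷ 1 = 362.7 mol NaHCO₃.
(b) Mass: 362.7 × 84 = 30,460 g.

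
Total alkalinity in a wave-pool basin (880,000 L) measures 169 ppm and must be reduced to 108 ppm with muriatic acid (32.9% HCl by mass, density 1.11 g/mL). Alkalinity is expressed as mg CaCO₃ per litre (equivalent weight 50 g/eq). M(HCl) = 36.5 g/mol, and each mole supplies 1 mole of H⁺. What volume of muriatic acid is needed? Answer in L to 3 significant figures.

107 L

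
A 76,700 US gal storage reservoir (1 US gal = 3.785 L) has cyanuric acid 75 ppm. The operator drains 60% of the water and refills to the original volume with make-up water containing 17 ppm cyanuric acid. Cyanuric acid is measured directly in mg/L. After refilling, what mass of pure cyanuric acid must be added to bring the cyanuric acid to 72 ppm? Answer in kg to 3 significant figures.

Volume: 76,700 US gal × 3.785 L/gal = 290,310 L.
After draining 60% and refilling: 75 × 0.40 + 17 × 0.60 = 40.2 ppm.
Deficit to target: 72 − 40.2 = 31.8 mg/L.
Mass: 31.8 mg/L × 290,310 L = 9232 g cyanuric acid.

9.23 kg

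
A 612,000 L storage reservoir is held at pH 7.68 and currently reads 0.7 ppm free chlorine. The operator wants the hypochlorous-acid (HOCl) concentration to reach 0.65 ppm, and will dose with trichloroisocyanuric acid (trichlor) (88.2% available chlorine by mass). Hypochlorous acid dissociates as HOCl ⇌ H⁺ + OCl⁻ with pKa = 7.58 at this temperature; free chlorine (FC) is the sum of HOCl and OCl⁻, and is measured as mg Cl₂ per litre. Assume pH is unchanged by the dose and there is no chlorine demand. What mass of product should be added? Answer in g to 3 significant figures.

[OCl⁻]/[HOCl] = 10^(pH − pKa) = 10^(7.68 − 7.58) = 1.259; fraction as HOCl = 1/(1 + 1.259) = 0.4427.
Free chlorine required for 0.65 ppm HOCl: 0.65 / 0.4427 = 1.468 ppm.
FC to add: 1.468 − 0.7 = 0.7683 mg/L as Cl₂.
Cl₂ equivalent: 0.7683 mg/L × 612,000 L = 470.2 g.
Product at 88.2% available Cl: 470.2 / 0.882 = 533.1 g.

533 g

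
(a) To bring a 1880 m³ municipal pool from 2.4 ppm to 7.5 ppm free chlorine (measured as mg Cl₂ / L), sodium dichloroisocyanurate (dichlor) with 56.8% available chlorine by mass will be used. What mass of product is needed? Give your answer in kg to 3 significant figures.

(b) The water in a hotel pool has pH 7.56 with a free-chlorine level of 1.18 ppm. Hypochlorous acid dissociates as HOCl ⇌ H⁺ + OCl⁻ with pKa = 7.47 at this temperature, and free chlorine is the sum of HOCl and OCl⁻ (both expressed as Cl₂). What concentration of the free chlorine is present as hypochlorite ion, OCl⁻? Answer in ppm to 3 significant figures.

(a) 16.9 kg; (b) 0.651 ppm

(a) Volume: 1880 m³ = 1,880,000 L.
(a) Chlorine deficit: 7.5 − 2.4 = 5.1 ppm = 5.1 mg/L as Cl₂.
(a) Cl₂ equivalent needed: 5.1 mg/L × 1,880,000 L = 9,588,000 mg = 9588 g.
(a) Product at 56.8% available chlorine: 9588 / 0.568 = 16,880 g.

(b) [OCl⁻]/[HOCl] = 10^(pH − pKa) = 10^(7.56 − 7.47) = 10^0.09 = 1.23.
(b) Fraction as HOCl = 1 / (1 + 1.23) = 0.4484.
(b) OCl⁻ = (1 − 0.4484) × 1.18 ppm = 0.6509 ppm.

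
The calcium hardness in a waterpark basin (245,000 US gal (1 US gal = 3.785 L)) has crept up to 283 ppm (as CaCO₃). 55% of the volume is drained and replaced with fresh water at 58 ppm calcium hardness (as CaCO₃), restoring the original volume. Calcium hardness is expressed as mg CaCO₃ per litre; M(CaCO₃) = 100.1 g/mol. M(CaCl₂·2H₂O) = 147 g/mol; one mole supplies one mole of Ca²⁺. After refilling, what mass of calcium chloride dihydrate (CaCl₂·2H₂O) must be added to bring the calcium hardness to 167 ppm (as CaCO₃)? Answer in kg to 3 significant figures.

10.6 kg

Volume: 245,000 US gal × 3.785 L/gal = 927,325 L.
After draining 55% and refilling: 283 × 0.45 + 58 × 0.55 = 159.25 ppm.
Deficit to target: 167 − 159.25 = 7.75 mg/L.
As CaCO₃: 7.75 mg/L × 927,325 L = 7187 g; ÷ 100.1 = 71.8 mol Ca²⁺.
Mass: 71.8 × 147 = 10,550 g.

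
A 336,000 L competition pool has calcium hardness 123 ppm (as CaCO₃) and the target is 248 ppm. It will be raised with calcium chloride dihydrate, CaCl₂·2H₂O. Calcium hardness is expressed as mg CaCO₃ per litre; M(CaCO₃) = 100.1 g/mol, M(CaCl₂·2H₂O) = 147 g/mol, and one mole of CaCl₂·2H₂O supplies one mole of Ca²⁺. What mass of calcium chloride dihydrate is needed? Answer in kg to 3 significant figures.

61.7 kg

Hardness to add: (248 − 123) = 125 mg/L as CaCO₃ × 336,000 L = 42,000 g as CaCO₃.
Moles of Ca²⁺ (1 mol Ca²⁺ ≡ 1 mol CaCO₃): 42,000 / 100.1 g/mol = 419.6 mol.
Mass of CaCl₂·2H₂O: 419.6 × 147 = 61,680 g.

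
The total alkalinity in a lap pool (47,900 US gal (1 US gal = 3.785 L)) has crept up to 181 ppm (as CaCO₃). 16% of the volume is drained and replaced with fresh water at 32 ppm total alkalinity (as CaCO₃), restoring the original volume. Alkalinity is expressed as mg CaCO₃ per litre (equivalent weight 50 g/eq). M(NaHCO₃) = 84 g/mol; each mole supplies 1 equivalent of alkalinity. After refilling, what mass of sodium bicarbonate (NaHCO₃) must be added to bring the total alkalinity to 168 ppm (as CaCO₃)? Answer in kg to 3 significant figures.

Volume: 47,900 US gal × 3.785 L/gal = 181,302 L.
After draining 16% and refilling: 181 × 0.84 + 32 × 0.16 = 157.16 ppm.
Deficit to target: 168 − 157.16 = 10.84 mg/L.
As CaCO₃: 10.84 mg/L × 181,302 L = 1965 g; ÷ 50 g/eq ÷ 1 = 39.31 mol NaHCO₃.
Mass: 39.31 × 84 = 3302 g.

3.30 kg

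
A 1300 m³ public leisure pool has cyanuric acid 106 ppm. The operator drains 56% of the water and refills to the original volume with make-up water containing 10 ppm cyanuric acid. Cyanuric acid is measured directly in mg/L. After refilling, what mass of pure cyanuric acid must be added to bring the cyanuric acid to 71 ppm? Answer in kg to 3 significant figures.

Volume: 1300 m³ = 1,300,000 L.
After draining 56% and refilling: 106 × 0.44 + 10 × 0.56 = 52.24 ppm.
Deficit to target: 71 − 52.24 = 18.76 mg/L.
Mass: 18.76 mg/L × 1,300,000 L = 24,390 g cyanuric acid.

24.4 kg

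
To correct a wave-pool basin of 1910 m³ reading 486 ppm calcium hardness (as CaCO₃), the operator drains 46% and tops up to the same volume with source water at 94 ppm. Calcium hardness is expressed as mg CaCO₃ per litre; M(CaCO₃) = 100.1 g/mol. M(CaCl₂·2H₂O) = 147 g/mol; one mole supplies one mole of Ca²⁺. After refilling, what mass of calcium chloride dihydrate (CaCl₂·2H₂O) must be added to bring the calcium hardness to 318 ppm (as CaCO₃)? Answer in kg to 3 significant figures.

34.6 kg

Volume: 1910 m³ = 1,910,000 L.
After draining 46% and refilling: 486 × 0.54 + 94 × 0.46 = 305.68 ppm.
Deficit to target: 318 − 305.68 = 12.32 mg/L.
As CaCO₃: 12.32 mg/L × 1,910,000 L = 23,530 g; ÷ 100.1 = 235.1 mol Ca²⁺.
Mass: 235.1 × 147 = 34,560 g.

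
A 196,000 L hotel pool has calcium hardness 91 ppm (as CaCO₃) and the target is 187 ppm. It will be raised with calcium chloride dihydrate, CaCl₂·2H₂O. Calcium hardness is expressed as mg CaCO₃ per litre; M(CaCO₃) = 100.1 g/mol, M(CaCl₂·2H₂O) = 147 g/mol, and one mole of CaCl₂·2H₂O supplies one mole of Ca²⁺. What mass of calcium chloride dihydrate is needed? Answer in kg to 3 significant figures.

27.6 kg

Hardness to add: (187 − 91) = 96 mg/L as CaCO₃ × 196,000 L = 18,820 g as CaCO₃.
Moles of Ca²⁺ (1 mol Ca²⁺ ≡ 1 mol CaCO₃): 18,820 / 100.1 g/mol = 188 mol.
Mass of CaCl₂·2H₂O: 188 × 147 = 27,630 g.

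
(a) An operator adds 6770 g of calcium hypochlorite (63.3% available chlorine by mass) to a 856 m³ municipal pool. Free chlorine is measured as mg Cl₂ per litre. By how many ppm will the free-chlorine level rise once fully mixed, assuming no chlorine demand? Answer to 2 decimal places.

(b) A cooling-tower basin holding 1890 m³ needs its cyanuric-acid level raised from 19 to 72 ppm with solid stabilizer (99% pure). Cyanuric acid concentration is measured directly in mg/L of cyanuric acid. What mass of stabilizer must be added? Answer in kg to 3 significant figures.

(a) Volume: 856 m³ = 856,000 L.
(a) Available chlorine delivered: 6770 g × 0.633 = 4285 g as Cl₂.
(a) Concentration rise: 4285 g / 856,000 L = 5.006 mg/L = 5.01 ppm.

(b) Volume: 1890 m³ = 1,890,000 L.
(b) CYA to add: (72 − 19) = 53 mg/L × 1,890,000 L = 100,200 g cyanuric acid.
(b) At 99% purity: 100,200 / 0.99 = 101,200 g product.

(a) 5.01 ppm; (b) 101 kg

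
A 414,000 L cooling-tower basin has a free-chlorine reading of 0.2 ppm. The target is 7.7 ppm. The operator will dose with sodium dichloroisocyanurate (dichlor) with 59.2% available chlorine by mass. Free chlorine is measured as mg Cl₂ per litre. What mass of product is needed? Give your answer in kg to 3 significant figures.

Chlorine deficit: 7.7 − 0.2 = 7.5 ppm = 7.5 mg/L as Cl₂.
Cl₂ equivalent needed: 7.5 mg/L × 414,000 L = 3,105,000 mg = 3105 g.
Product at 59.2% available chlorine: 3105 / 0.592 = 5245 g.

5.24 kg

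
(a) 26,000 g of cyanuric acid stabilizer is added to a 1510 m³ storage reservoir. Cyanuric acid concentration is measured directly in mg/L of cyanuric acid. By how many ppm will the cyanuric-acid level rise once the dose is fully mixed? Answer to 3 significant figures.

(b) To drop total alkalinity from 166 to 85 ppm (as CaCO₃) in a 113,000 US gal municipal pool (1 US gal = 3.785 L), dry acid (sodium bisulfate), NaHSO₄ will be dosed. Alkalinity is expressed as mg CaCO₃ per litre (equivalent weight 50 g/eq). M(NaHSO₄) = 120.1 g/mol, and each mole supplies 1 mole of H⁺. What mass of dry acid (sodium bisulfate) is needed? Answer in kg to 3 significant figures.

(a) Volume: 1510 m³ = 1,510,000 L.
(a) Rise: 26,000 g / 1,510,000 L × 1000 = 17.22 mg/L.

(b) Volume: 113,000 US gal × 3.785 L/gal = 427,705 L.
(b) Alkalinity to neutralize: (166 − 85) = 81 mg/L as CaCO₃ × 427,705 L = 34,640 g as CaCO₃.
(b) Equivalents of H⁺ required: 34,640 ÷ 50 g/eq = 692.9 eq = 692.9 mol NaHSO₄.
(b) Mass of NaHSO₄: 692.9 × 120.1 = 83,220 g.

(a) 17.2 ppm; (b) 83.2 kg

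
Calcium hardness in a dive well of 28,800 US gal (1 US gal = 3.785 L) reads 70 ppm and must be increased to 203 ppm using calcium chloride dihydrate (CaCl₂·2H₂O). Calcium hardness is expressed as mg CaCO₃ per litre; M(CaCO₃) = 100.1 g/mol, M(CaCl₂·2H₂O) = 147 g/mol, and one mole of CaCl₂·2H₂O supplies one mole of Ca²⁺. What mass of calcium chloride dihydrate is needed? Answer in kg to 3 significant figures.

21.3 kg

Volume: 28,800 US gal × 3.785 L/gal = 109,008 L.
Hardness to add: (203 − 70) = 133 mg/L as CaCO₃ × 109,008 L = 14,500 g as CaCO₃.
Moles of Ca²⁺ (1 mol Ca²⁺ ≡ 1 mol CaCO₃): 14,500 / 100.1 g/mol = 144.8 mol.
Mass of CaCl₂·2H₂O: 144.8 × 147 = 21,290 g.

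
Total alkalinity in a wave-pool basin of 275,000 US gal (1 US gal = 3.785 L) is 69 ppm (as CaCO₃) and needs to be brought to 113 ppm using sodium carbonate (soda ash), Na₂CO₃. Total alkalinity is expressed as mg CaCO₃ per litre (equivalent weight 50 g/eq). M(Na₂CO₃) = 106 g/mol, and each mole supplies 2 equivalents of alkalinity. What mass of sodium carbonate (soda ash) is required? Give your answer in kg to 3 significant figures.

Volume: 275,000 US gal × 3.785 L/gal = 1,040,875 L.
Alkalinity to add: (113 − 69) = 44 mg/L as CaCO₃ × 1,040,875 L = 45,800 g as CaCO₃.
Equivalents: 45,800 g ÷ 50 g/eq = 916 eq.
Each mole of Na₂CO₃ supplies 2 eq, so 916 / 2 = 458 mol.
Mass: 458 mol × 106 g/mol = 48,550 g.

48.5 kg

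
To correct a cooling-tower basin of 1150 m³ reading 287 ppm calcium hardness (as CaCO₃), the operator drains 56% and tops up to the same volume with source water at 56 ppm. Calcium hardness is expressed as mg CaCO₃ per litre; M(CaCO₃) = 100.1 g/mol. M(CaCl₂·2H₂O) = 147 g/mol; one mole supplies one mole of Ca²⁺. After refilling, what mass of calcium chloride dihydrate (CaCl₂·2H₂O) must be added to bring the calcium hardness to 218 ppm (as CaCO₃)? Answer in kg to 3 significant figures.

102 kg

Volume: 1150 m³ = 1,150,000 L.
After draining 56% and refilling: 287 × 0.44 + 56 × 0.56 = 157.64 ppm.
Deficit to target: 218 − 157.64 = 60.36 mg/L.
As CaCO₃: 60.36 mg/L × 1,150,000 L = 69,410 g; ÷ 100.1 = 693.4 mol Ca²⁺.
Mass: 693.4 × 147 = 101,900 g.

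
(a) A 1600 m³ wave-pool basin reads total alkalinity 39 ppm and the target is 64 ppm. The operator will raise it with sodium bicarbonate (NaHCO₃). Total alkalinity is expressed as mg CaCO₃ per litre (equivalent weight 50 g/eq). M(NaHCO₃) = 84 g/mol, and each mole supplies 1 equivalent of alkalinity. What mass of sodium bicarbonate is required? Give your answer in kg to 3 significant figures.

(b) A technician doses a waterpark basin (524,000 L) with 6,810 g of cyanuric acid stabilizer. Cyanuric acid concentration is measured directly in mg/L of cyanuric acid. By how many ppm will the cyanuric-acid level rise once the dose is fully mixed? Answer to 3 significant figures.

(a) Volume: 1600 m³ = 1,600,000 L.
(a) Alkalinity to add: (64 − 39) = 25 mg/L as CaCO₃ × 1,600,000 L = 40,000 g as CaCO₃.
(a) Equivalents: 40,000 g ÷ 50 g/eq = 800 eq.
(a) NaHCO₃ supplies 1 eq per mole → 800 mol.
(a) Mass: 800 mol × 84 g/mol = 67,200 g.

(b) Rise: 6,810 g / 524,000 L × 1000 = 13 mg/L.

(a) 67.2 kg; (b) 13.0 ppm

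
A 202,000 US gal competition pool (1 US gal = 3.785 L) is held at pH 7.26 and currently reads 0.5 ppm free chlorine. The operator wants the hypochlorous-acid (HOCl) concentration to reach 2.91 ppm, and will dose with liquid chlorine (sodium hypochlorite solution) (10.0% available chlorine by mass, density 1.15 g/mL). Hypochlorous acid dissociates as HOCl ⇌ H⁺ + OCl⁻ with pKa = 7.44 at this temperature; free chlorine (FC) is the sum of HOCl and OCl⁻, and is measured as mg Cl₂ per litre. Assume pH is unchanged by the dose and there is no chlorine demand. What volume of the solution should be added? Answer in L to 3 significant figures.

Volume: 202,000 US gal × 3.785 L/gal = 764,570 L.
[OCl⁻]/[HOCl] = 10^(pH − pKa) = 10^(7.26 − 7.44) = 0.6607; fraction as HOCl = 1/(1 + 0.6607) = 0.6022.
Free chlorine required for 2.91 ppm HOCl: 2.91 / 0.6022 = 4.833 ppm.
FC to add: 4.833 − 0.5 = 4.333 mg/L as Cl₂.
Cl₂ equivalent: 4.333 mg/L × 764,570 L = 3313 g.
Product at 10.0% available Cl: 3313 / 0.1 = 33,130 g.
Volume: 33,130 g ÷ 1.15 g/mL = 28,810 mL.

28.8 L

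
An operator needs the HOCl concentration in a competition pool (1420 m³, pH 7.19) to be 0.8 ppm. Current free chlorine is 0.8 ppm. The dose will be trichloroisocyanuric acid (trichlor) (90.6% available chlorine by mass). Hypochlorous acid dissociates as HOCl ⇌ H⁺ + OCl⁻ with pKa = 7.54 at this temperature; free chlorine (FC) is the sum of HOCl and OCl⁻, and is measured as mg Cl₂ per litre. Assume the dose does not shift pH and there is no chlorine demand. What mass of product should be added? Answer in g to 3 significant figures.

Volume: 1420 m³ = 1,420,000 L.
[OCl⁻]/[HOCl] = 10^(pH − pKa) = 10^(7.19 − 7.54) = 0.4467; fraction as HOCl = 1/(1 + 0.4467) = 0.6912.
Free chlorine required for 0.8 ppm HOCl: 0.8 / 0.6912 = 1.157 ppm.
FC to add: 1.157 − 0.8 = 0.3573 mg/L as Cl₂.
Cl₂ equivalent: 0.3573 mg/L × 1,420,000 L = 507.4 g.
Product at 90.6% available Cl: 507.4 / 0.906 = 560.1 g.

560 g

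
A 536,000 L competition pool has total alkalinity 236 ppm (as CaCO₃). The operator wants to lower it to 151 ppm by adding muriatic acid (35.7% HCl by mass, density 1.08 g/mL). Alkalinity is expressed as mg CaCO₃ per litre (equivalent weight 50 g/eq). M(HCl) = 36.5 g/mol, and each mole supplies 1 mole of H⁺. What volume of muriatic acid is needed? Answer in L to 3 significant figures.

Alkalinity to neutralize: (236 − 151) = 85 mg/L as CaCO₃ × 536,000 L = 45,560 g as CaCO₃.
Equivalents of H⁺ required: 45,560 ÷ 50 g/eq = 911.2 eq = 911.2 mol HCl.
Mass of HCl: 911.2 × 36.5 = 33,260 g.
Mass of 35.7% solution: 33,260 / 0.357 = 93,160 g.
Volume: 93,160 g ÷ 1.08 g/mL = 86,260 mL.

86.3 L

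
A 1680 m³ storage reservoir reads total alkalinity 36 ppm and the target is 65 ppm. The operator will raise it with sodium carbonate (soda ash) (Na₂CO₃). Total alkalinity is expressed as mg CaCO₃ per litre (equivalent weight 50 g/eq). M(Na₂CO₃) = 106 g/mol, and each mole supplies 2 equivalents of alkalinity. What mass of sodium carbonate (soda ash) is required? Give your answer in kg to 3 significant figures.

51.6 kg

Volume: 1680 m³ = 1,680,000 L.
Alkalinity to add: (65 − 36) = 29 mg/L as CaCO₃ × 1,680,000 L = 48,720 g as CaCO₃.
Equivalents: 48,720 g ÷ 50 g/eq = 974.4 eq.
Each mole of Na₂CO₃ supplies 2 eq, so 974.4 / 2 = 487.2 mol.
Mass: 487.2 mol × 106 g/mol = 51,640 g.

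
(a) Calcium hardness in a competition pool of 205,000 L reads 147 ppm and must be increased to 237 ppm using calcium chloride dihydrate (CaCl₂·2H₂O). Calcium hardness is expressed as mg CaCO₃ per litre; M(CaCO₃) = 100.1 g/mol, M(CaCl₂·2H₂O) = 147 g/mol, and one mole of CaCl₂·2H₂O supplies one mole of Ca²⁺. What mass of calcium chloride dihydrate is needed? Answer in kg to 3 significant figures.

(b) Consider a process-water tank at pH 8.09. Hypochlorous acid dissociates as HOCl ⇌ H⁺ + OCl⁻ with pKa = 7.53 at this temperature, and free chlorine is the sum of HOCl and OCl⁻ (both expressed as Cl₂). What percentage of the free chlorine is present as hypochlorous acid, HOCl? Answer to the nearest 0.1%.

(a) 27.1 kg; (b) 21.6%

(a) Hardness to add: (237 − 147) = 90 mg/L as CaCO₃ × 205,000 L = 18,450 g as CaCO₃.
(a) Moles of Ca²⁺ (1 mol Ca²⁺ ≡ 1 mol CaCO₃): 18,450 / 100.1 g/mol = 184.3 mol.
(a) Mass of CaCl₂·2H₂O: 184.3 × 147 = 27,090 g.

(b) [OCl⁻]/[HOCl] = 10^(pH − pKa) = 10^(8.09 − 7.53) = 10^0.56 = 3.631.
(b) Fraction as HOCl = 1 / (1 + 3.631) = 0.2159.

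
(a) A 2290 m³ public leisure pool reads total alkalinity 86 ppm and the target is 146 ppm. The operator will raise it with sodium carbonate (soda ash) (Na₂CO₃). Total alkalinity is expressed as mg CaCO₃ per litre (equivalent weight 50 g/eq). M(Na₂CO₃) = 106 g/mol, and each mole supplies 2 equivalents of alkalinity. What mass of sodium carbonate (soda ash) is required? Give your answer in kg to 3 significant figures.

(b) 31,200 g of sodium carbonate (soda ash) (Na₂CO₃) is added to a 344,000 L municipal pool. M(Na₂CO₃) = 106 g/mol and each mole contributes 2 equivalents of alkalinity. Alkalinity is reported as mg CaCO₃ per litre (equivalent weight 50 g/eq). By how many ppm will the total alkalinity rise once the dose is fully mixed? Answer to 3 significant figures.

(a) 146 kg; (b) 85.6 ppm

(a) Volume: 2290 m³ = 2,290,000 L.
(a) Alkalinity to add: (146 − 86) = 60 mg/L as CaCO₃ × 2,290,000 L = 137,400 g as CaCO₃.
(a) Equivalents: 137,400 g ÷ 50 g/eq = 2748 eq.
(a) Each mole of Na₂CO₃ supplies 2 eq, so 2748 / 2 = 1374 mol.
(a) Mass: 1374 mol × 106 g/mol = 145,600 g.

(b) Moles of Na₂CO₃: 31,200 g ÷ 106 g/mol = 294.3 mol → 588.7 eq of alkalinity.
(b) As CaCO₃: 588.7 eq × 50 g/eq = 29,430 g.
(b) Rise: 29,430 g / 344,000 L × 1000 = 85.56 mg/L.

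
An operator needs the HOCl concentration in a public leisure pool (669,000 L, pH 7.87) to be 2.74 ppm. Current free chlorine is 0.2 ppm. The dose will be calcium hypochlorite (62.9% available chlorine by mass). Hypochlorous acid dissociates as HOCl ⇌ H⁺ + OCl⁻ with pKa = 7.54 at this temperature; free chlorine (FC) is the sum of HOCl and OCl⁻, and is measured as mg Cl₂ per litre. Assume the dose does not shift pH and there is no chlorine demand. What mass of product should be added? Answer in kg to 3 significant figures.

[OCl⁻]/[HOCl] = 10^(pH − pKa) = 10^(7.87 − 7.54) = 2.138; fraction as HOCl = 1/(1 + 2.138) = 0.3187.
Free chlorine required for 2.74 ppm HOCl: 2.74 / 0.3187 = 8.598 ppm.
FC to add: 8.598 − 0.2 = 8.398 mg/L as Cl₂.
Cl₂ equivalent: 8.398 mg/L × 669,000 L = 5618 g.
Product at 62.9% available Cl: 5618 / 0.629 = 8932 g.

8.93 kg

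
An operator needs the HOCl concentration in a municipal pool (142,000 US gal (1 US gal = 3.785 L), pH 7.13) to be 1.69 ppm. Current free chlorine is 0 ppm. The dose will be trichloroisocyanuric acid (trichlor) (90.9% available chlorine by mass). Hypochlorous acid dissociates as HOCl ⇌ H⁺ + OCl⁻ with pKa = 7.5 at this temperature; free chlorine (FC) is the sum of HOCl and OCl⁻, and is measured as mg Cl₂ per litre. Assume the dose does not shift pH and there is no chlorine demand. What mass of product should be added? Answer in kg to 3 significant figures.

1.43 kg

Volume: 142,000 US gal × 3.785 L/gal = 537,470 L.
[OCl⁻]/[HOCl] = 10^(pH − pKa) = 10^(7.13 − 7.5) = 0.4266; fraction as HOCl = 1/(1 + 0.4266) = 0.701.
Free chlorine required for 1.69 ppm HOCl: 1.69 / 0.701 = 2.411 ppm.
FC to add: 2.411 − 0 = 2.411 mg/L as Cl₂.
Cl₂ equivalent: 2.411 mg/L × 537,470 L = 1296 g.
Product at 90.9% available Cl: 1296 / 0.909 = 1426 g.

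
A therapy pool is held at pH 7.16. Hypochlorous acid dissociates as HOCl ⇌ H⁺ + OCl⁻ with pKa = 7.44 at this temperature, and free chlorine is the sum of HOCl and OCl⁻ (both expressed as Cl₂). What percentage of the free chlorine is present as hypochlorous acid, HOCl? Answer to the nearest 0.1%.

65.6%

[OCl⁻]/[HOCl] = 10^(pH − pKa) = 10^(7.16 − 7.44) = 10^-0.28 = 0.5248.
Fraction as HOCl = 1 / (1 + 0.5248) = 0.6558.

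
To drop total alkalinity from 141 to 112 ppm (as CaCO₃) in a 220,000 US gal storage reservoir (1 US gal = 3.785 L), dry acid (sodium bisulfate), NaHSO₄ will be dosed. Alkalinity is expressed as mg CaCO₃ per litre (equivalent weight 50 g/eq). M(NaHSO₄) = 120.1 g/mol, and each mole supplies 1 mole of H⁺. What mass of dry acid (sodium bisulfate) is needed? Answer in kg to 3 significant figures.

Volume: 220,000 US gal × 3.785 L/gal = 832,700 L.
Alkalinity to neutralize: (141 − 112) = 29 mg/L as CaCO₃ × 832,700 L = 24,150 g as CaCO₃.
Equivalents of H⁺ required: 24,150 ÷ 50 g/eq = 483 eq = 483 mol NaHSO₄.
Mass of NaHSO₄: 483 × 120.1 = 58,000 g.

58.0 kg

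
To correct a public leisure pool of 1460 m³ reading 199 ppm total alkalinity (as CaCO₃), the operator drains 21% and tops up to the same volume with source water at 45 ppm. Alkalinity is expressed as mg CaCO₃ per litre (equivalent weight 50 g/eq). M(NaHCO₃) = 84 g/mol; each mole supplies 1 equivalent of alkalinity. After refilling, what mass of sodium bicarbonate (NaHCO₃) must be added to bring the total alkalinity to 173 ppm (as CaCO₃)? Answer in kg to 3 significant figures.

15.6 kg

Volume: 1460 m³ = 1,460,000 L.
After draining 21% and refilling: 199 × 0.79 + 45 × 0.21 = 166.66 ppm.
Deficit to target: 173 − 166.66 = 6.34 mg/L.
As CaCO₃: 6.34 mg/L × 1,460,000 L = 9256 g; ÷ 50 g/eq ÷ 1 = 185.1 mol NaHCO₃.
Mass: 185.1 × 84 = 15,550 g.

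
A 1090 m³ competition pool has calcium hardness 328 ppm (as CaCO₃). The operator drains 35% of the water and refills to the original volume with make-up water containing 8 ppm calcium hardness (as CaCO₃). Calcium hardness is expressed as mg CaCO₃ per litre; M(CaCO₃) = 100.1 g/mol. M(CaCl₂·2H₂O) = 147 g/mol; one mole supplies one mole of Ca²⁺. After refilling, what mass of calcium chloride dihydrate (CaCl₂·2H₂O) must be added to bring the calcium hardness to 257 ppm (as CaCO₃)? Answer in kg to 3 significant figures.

65.6 kg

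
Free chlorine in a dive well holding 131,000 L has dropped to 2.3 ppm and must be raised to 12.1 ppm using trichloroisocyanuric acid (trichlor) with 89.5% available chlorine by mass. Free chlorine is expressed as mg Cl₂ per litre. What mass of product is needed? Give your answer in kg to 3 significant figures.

1.43 kg

Chlorine deficit: 12.1 − 2.3 = 9.8 ppm = 9.8 mg/L as Cl₂.
Cl₂ equivalent needed: 9.8 mg/L × 131,000 L = 1,284,000 mg = 1284 g.
Product at 89.5% available chlorine: 1284 / 0.895 = 1434 g.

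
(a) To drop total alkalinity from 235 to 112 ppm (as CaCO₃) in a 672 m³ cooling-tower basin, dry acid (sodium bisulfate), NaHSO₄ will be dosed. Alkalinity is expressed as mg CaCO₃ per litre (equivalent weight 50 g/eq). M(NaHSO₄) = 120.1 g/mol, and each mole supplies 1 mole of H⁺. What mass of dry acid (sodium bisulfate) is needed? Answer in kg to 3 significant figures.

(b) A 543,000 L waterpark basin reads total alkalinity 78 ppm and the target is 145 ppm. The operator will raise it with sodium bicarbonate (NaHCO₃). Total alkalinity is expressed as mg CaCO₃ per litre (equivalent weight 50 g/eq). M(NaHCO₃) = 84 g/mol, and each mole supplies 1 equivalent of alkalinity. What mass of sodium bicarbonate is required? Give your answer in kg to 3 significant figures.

(a) Volume: 672 m³ = 672,000 L.
(a) Alkalinity to neutralize: (235 − 112) = 123 mg/L as CaCO₃ × 672,000 L = 82,660 g as CaCO₃.
(a) Equivalents of H⁺ required: 82,660 ÷ 50 g/eq = 1653 eq = 1653 mol NaHSO₄.
(a) Mass of NaHSO₄: 1653 × 120.1 = 198,500 g.

(b) Alkalinity to add: (145 − 78) = 67 mg/L as CaCO₃ × 543,000 L = 36,380 g as CaCO₃.
(b) Equivalents: 36,380 g ÷ 50 g/eq = 727.6 eq.
(b) NaHCO₃ supplies 1 eq per mole → 727.6 mol.
(b) Mass: 727.6 mol × 84 g/mol = 61,120 g.

(a) 199 kg; (b) 61.1 kg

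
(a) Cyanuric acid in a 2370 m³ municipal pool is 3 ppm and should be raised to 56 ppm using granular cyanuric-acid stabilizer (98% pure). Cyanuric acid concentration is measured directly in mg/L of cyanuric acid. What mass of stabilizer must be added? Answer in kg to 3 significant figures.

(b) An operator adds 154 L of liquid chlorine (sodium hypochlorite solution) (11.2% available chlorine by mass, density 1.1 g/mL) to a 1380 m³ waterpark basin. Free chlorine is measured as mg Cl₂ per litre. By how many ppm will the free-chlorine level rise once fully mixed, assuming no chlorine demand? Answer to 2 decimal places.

(a) Volume: 2370 m³ = 2,370,000 L.
(a) CYA to add: (56 − 3) = 53 mg/L × 2,370,000 L = 125,600 g cyanuric acid.
(a) At 98% purity: 125,600 / 0.98 = 128,200 g product.

(b) Volume: 1380 m³ = 1,380,000 L.
(b) Mass of solution: 154 L × 1000 mL/L × 1.1 g/mL = 169,400 g.
(b) Available chlorine delivered: 169,400 g × 0.112 = 18,970 g as Cl₂.
(b) Concentration rise: 18,970 g / 1,380,000 L = 13.75 mg/L = 13.75 ppm.

(a) 128 kg; (b) 13.75 ppm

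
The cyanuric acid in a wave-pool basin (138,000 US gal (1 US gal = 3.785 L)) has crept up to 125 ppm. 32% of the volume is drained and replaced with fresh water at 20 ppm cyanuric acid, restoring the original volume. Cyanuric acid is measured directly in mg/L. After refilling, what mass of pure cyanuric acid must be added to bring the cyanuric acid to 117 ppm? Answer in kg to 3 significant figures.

13.4 kg

Volume: 138,000 US gal × 3.785 L/gal = 522,330 L.
After draining 32% and refilling: 125 × 0.68 + 20 × 0.32 = 91.4 ppm.
Deficit to target: 117 − 91.4 = 25.6 mg/L.
Mass: 25.6 mg/L × 522,330 L = 13,370 g cyanuric acid.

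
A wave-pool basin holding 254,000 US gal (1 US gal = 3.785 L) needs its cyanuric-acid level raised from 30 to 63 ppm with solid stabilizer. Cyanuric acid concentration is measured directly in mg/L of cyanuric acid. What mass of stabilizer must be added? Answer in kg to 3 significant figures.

Volume: 254,000 US gal × 3.785 L/gal = 961,390 L.
CYA to add: (63 − 30) = 33 mg/L × 961,390 L = 31,730 g cyanuric acid.

31.7 kg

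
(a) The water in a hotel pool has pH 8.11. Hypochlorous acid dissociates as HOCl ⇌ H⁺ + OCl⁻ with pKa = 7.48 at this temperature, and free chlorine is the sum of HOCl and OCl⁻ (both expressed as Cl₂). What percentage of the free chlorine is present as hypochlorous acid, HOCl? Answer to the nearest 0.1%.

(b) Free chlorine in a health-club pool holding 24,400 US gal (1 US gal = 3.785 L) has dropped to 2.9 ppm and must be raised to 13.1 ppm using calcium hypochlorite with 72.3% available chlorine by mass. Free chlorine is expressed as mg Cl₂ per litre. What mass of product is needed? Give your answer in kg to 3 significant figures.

(a) 19.0%; (b) 1.30 kg

(a) [OCl⁻]/[HOCl] = 10^(pH − pKa) = 10^(8.11 − 7.48) = 10^0.63 = 4.266.
(a) Fraction as HOCl = 1 / (1 + 4.266) = 0.1899.

(b) Volume: 24,400 US gal × 3.785 L/gal = 92,354 L.
(b) Chlorine deficit: 13.1 − 2.9 = 10.2 ppm = 10.2 mg/L as Cl₂.
(b) Cl₂ equivalent needed: 10.2 mg/L × 92,354 L = 942,000 mg = 942 g.
(b) Product at 72.3% available chlorine: 942 / 0.723 = 1303 g.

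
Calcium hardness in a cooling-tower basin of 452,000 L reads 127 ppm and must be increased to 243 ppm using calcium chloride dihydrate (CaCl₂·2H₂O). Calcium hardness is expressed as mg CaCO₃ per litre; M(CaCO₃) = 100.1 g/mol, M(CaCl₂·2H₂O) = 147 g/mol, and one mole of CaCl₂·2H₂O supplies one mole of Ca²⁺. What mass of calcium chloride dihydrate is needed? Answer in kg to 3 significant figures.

77.0 kg

Hardness to add: (243 − 127) = 116 mg/L as CaCO₃ × 452,000 L = 52,430 g as CaCO₃.
Moles of Ca²⁺ (1 mol Ca²⁺ ≡ 1 mol CaCO₃): 52,430 / 100.1 g/mol = 523.8 mol.
Mass of CaCl₂·2H₂O: 523.8 × 147 = 77,000 g.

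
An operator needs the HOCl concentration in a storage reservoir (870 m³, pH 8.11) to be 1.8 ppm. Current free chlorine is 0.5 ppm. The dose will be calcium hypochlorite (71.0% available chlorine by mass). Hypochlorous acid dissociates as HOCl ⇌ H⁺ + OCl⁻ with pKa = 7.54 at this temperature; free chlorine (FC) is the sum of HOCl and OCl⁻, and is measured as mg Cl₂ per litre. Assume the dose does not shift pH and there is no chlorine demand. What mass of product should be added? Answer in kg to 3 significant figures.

Volume: 870 m³ = 870,000 L.
[OCl⁻]/[HOCl] = 10^(pH − pKa) = 10^(8.11 − 7.54) = 3.715; fraction as HOCl = 1/(1 + 3.715) = 0.2121.
Free chlorine required for 1.8 ppm HOCl: 1.8 / 0.2121 = 8.488 ppm.
FC to add: 8.488 − 0.5 = 7.988 mg/L as Cl₂.
Cl₂ equivalent: 7.988 mg/L × 870,000 L = 6949 g.
Product at 71.0% available Cl: 6949 / 0.71 = 9788 g.

9.79 kg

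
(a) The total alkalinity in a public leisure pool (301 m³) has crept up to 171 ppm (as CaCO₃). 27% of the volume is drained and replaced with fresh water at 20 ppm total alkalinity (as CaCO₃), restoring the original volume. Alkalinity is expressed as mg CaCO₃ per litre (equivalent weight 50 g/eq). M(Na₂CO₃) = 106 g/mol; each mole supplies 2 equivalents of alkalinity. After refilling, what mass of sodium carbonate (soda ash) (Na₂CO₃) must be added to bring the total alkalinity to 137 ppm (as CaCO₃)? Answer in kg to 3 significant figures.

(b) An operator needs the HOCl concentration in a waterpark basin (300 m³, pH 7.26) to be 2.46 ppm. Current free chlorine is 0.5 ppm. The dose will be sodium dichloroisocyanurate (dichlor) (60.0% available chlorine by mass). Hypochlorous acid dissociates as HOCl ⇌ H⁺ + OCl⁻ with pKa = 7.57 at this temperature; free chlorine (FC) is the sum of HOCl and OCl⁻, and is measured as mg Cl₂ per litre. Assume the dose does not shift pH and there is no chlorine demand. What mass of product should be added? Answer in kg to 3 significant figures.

(a) 2.16 kg; (b) 1.58 kg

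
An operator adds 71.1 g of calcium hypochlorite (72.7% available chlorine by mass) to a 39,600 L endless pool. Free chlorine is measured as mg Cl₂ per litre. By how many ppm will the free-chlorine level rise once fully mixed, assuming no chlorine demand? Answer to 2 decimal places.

Available chlorine delivered: 71.1 g × 0.727 = 51.69 g as Cl₂.
Concentration rise: 51.69 g / 39,600 L = 1.305 mg/L = 1.31 ppm.

1.31 ppm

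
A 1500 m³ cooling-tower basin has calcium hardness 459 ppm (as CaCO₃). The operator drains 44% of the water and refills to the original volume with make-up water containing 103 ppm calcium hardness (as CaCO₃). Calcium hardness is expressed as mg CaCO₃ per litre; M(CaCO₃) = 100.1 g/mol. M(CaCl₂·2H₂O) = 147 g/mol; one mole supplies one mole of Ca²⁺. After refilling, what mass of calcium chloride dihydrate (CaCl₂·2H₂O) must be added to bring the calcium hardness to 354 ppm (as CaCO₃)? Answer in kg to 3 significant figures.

114 kg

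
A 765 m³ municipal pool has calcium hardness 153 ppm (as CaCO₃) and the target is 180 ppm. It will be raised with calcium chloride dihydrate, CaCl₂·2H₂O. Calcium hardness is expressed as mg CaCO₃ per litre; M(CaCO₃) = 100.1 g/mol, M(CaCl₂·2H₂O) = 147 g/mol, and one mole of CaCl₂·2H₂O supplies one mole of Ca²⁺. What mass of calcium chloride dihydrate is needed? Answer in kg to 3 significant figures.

30.3 kg

Volume: 765 m³ = 765,000 L.
Hardness to add: (180 − 153) = 27 mg/L as CaCO₃ × 765,000 L = 20,660 g as CaCO₃.
Moles of Ca²⁺ (1 mol Ca²⁺ ≡ 1 mol CaCO₃): 20,660 / 100.1 g/mol = 206.3 mol.
Mass of CaCl₂·2H₂O: 206.3 × 147 = 30,330 g.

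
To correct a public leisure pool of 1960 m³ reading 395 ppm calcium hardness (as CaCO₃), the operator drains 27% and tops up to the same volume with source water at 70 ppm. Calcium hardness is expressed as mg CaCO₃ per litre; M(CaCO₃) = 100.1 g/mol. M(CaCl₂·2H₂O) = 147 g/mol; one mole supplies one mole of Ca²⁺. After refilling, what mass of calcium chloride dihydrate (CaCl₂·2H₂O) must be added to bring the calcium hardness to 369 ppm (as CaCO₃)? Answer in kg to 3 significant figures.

Volume: 1960 m³ = 1,960,000 L.
After draining 27% and refilling: 395 × 0.73 + 70 × 0.27 = 307.25 ppm.
Deficit to target: 369 − 307.25 = 61.75 mg/L.
As CaCO₃: 61.75 mg/L × 1,960,000 L = 121,000 g; ÷ 100.1 = 1209 mol Ca²⁺.
Mass: 1209 × 147 = 177,700 g.

178 kg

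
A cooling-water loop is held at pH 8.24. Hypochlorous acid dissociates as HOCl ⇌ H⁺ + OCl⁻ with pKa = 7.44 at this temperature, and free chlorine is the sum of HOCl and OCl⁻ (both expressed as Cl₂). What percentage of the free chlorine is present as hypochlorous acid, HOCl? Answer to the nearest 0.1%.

13.7%

[OCl⁻]/[HOCl] = 10^(pH − pKa) = 10^(8.24 − 7.44) = 10^0.80 = 6.31.
Fraction as HOCl = 1 / (1 + 6.31) = 0.1368.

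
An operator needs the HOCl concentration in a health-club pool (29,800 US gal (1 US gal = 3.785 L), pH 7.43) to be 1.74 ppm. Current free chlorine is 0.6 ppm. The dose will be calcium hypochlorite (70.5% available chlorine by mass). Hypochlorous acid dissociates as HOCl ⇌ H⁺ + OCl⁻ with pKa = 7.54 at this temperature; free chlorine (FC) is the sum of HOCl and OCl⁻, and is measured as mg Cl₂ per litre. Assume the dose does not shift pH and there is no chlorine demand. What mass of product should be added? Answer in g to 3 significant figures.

398 g

Volume: 29,800 US gal × 3.785 L/gal = 112,793 L.
[OCl⁻]/[HOCl] = 10^(pH − pKa) = 10^(7.43 − 7.54) = 0.7762; fraction as HOCl = 1/(1 + 0.7762) = 0.563.
Free chlorine required for 1.74 ppm HOCl: 1.74 / 0.563 = 3.091 ppm.
FC to add: 3.091 − 0.6 = 2.491 mg/L as Cl₂.
Cl₂ equivalent: 2.491 mg/L × 112,793 L = 280.9 g.
Product at 70.5% available Cl: 280.9 / 0.705 = 398.5 g.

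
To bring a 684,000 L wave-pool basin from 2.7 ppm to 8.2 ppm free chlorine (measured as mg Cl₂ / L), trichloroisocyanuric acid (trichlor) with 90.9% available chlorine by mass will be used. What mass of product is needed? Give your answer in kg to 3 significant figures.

Chlorine deficit: 8.2 − 2.7 = 5.5 ppm = 5.5 mg/L as Cl₂.
Cl₂ equivalent needed: 5.5 mg/L × 684,000 L = 3,762,000 mg = 3762 g.
Product at 90.9% available chlorine: 3762 / 0.909 = 4139 g.

4.14 kg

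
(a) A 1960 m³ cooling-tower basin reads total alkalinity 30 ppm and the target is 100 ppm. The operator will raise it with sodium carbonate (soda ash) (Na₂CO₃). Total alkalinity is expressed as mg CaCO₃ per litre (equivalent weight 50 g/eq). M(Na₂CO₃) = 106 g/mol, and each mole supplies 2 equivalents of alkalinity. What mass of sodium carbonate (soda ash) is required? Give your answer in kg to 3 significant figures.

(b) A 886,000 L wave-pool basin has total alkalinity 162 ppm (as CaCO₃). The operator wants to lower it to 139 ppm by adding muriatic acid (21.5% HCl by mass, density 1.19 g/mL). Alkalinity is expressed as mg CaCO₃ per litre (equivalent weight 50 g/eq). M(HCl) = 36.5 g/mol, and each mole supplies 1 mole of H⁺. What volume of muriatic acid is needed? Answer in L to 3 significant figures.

(a) 145 kg; (b) 58.1 L

(a) Volume: 1960 m³ = 1,960,000 L.
(a) Alkalinity to add: (100 − 30) = 70 mg/L as CaCO₃ × 1,960,000 L = 137,200 g as CaCO₃.
(a) Equivalents: 137,200 g ÷ 50 g/eq = 2744 eq.
(a) Each mole of Na₂CO₃ supplies 2 eq, so 2744 / 2 = 1372 mol.
(a) Mass: 1372 mol × 106 g/mol = 145,400 g.

(b) Alkalinity to neutralize: (162 − 139) = 23 mg/L as CaCO₃ × 886,000 L = 20,380 g as CaCO₃.
(b) Equivalents of H⁺ required: 20,380 ÷ 50 g/eq = 407.6 eq = 407.6 mol HCl.
(b) Mass of HCl: 407.6 × 36.5 = 14,880 g.
(b) Mass of 21.5% solution: 14,880 / 0.215 = 69,190 g.
(b) Volume: 69,190 g ÷ 1.19 g/mL = 58,140 mL.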